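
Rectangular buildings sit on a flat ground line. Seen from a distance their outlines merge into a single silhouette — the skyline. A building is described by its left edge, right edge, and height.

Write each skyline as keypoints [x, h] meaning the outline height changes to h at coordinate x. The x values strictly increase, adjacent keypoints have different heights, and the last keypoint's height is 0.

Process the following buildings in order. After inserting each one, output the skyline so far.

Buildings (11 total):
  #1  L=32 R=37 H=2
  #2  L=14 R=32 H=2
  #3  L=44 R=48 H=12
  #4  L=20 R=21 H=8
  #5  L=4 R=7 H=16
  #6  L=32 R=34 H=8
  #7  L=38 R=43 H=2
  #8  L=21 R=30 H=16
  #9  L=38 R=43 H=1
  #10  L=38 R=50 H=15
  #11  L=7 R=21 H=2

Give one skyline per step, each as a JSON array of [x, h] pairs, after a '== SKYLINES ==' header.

== SKYLINES ==
[[32,2],[37,0]]
[[14,2],[37,0]]
[[14,2],[37,0],[44,12],[48,0]]
[[14,2],[20,8],[21,2],[37,0],[44,12],[48,0]]
[[4,16],[7,0],[14,2],[20,8],[21,2],[37,0],[44,12],[48,0]]
[[4,16],[7,0],[14,2],[20,8],[21,2],[32,8],[34,2],[37,0],[44,12],[48,0]]
[[4,16],[7,0],[14,2],[20,8],[21,2],[32,8],[34,2],[37,0],[38,2],[43,0],[44,12],[48,0]]
[[4,16],[7,0],[14,2],[20,8],[21,16],[30,2],[32,8],[34,2],[37,0],[38,2],[43,0],[44,12],[48,0]]
[[4,16],[7,0],[14,2],[20,8],[21,16],[30,2],[32,8],[34,2],[37,0],[38,2],[43,0],[44,12],[48,0]]
[[4,16],[7,0],[14,2],[20,8],[21,16],[30,2],[32,8],[34,2],[37,0],[38,15],[50,0]]
[[4,16],[7,2],[20,8],[21,16],[30,2],[32,8],[34,2],[37,0],[38,15],[50,0]]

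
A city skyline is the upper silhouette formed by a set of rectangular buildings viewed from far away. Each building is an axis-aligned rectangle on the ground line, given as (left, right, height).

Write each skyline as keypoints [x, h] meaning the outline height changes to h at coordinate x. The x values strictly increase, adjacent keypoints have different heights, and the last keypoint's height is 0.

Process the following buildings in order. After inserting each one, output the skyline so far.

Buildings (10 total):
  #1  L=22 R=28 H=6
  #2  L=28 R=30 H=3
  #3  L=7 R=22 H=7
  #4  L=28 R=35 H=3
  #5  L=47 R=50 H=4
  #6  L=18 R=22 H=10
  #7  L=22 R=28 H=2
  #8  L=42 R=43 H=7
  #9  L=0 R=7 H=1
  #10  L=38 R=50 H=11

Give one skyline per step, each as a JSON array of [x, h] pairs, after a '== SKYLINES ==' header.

== SKYLINES ==
[[22,6],[28,0]]
[[22,6],[28,3],[30,0]]
[[7,7],[22,6],[28,3],[30,0]]
[[7,7],[22,6],[28,3],[35,0]]
[[7,7],[22,6],[28,3],[35,0],[47,4],[50,0]]
[[7,7],[18,10],[22,6],[28,3],[35,0],[47,4],[50,0]]
[[7,7],[18,10],[22,6],[28,3],[35,0],[47,4],[50,0]]
[[7,7],[18,10],[22,6],[28,3],[35,0],[42,7],[43,0],[47,4],[50,0]]
[[0,1],[7,7],[18,10],[22,6],[28,3],[35,0],[42,7],[43,0],[47,4],[50,0]]
[[0,1],[7,7],[18,10],[22,6],[28,3],[35,0],[38,11],[50,0]]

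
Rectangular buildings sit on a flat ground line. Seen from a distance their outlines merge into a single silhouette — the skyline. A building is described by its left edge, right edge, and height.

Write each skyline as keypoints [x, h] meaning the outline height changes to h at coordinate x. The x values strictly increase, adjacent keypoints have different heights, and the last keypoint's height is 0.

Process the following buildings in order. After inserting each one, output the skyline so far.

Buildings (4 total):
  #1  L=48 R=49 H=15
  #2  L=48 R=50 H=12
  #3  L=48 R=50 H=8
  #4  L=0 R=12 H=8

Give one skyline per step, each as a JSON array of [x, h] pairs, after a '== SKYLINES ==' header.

== SKYLINES ==
[[48,15],[49,0]]
[[48,15],[49,12],[50,0]]
[[48,15],[49,12],[50,0]]
[[0,8],[12,0],[48,15],[49,12],[50,0]]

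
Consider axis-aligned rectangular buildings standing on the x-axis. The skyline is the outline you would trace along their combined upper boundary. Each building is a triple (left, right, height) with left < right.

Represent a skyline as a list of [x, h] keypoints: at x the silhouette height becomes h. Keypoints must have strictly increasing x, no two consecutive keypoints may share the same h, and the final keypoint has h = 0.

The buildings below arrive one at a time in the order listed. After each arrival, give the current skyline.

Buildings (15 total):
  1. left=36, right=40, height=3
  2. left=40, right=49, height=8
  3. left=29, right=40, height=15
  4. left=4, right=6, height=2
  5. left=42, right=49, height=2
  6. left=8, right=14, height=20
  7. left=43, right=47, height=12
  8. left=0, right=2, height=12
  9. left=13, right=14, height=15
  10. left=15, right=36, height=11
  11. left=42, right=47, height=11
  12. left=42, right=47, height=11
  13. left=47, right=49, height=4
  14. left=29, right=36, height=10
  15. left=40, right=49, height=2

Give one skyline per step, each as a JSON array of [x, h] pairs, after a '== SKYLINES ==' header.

== SKYLINES ==
[[36,3],[40,0]]
[[36,3],[40,8],[49,0]]
[[29,15],[40,8],[49,0]]
[[4,2],[6,0],[29,15],[40,8],[49,0]]
[[4,2],[6,0],[29,15],[40,8],[49,0]]
[[4,2],[6,0],[8,20],[14,0],[29,15],[40,8],[49,0]]
[[4,2],[6,0],[8,20],[14,0],[29,15],[40,8],[43,12],[47,8],[49,0]]
[[0,12],[2,0],[4,2],[6,0],[8,20],[14,0],[29,15],[40,8],[43,12],[47,8],[49,0]]
[[0,12],[2,0],[4,2],[6,0],[8,20],[14,0],[29,15],[40,8],[43,12],[47,8],[49,0]]
[[0,12],[2,0],[4,2],[6,0],[8,20],[14,0],[15,11],[29,15],[40,8],[43,12],[47,8],[49,0]]
[[0,12],[2,0],[4,2],[6,0],[8,20],[14,0],[15,11],[29,15],[40,8],[42,11],[43,12],[47,8],[49,0]]
[[0,12],[2,0],[4,2],[6,0],[8,20],[14,0],[15,11],[29,15],[40,8],[42,11],[43,12],[47,8],[49,0]]
[[0,12],[2,0],[4,2],[6,0],[8,20],[14,0],[15,11],[29,15],[40,8],[42,11],[43,12],[47,8],[49,0]]
[[0,12],[2,0],[4,2],[6,0],[8,20],[14,0],[15,11],[29,15],[40,8],[42,11],[43,12],[47,8],[49,0]]
[[0,12],[2,0],[4,2],[6,0],[8,20],[14,0],[15,11],[29,15],[40,8],[42,11],[43,12],[47,8],[49,0]]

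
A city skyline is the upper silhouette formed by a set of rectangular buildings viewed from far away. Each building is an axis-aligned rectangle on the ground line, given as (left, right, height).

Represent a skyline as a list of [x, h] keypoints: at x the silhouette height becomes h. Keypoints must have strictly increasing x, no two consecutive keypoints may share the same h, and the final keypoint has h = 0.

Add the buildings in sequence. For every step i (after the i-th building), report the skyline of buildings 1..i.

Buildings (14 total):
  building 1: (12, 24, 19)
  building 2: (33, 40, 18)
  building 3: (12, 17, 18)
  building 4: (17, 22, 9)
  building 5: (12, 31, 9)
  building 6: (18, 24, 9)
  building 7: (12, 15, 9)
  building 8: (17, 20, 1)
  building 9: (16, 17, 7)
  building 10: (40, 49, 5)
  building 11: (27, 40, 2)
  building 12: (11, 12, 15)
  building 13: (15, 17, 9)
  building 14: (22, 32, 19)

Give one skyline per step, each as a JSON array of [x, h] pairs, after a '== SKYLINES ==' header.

== SKYLINES ==
[[12,19],[24,0]]
[[12,19],[24,0],[33,18],[40,0]]
[[12,19],[24,0],[33,18],[40,0]]
[[12,19],[24,0],[33,18],[40,0]]
[[12,19],[24,9],[31,0],[33,18],[40,0]]
[[12,19],[24,9],[31,0],[33,18],[40,0]]
[[12,19],[24,9],[31,0],[33,18],[40,0]]
[[12,19],[24,9],[31,0],[33,18],[40,0]]
[[12,19],[24,9],[31,0],[33,18],[40,0]]
[[12,19],[24,9],[31,0],[33,18],[40,5],[49,0]]
[[12,19],[24,9],[31,2],[33,18],[40,5],[49,0]]
[[11,15],[12,19],[24,9],[31,2],[33,18],[40,5],[49,0]]
[[11,15],[12,19],[24,9],[31,2],[33,18],[40,5],[49,0]]
[[11,15],[12,19],[32,2],[33,18],[40,5],[49,0]]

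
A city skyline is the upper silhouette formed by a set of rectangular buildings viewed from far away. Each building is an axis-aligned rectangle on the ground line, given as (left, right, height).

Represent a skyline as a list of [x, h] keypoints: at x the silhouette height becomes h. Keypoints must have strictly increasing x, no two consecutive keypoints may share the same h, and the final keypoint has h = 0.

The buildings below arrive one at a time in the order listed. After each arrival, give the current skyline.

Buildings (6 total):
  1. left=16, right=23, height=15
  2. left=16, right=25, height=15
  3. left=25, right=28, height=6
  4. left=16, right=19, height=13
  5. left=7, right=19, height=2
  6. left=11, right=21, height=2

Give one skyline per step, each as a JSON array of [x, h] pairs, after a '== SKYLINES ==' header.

== SKYLINES ==
[[16,15],[23,0]]
[[16,15],[25,0]]
[[16,15],[25,6],[28,0]]
[[16,15],[25,6],[28,0]]
[[7,2],[16,15],[25,6],[28,0]]
[[7,2],[16,15],[25,6],[28,0]]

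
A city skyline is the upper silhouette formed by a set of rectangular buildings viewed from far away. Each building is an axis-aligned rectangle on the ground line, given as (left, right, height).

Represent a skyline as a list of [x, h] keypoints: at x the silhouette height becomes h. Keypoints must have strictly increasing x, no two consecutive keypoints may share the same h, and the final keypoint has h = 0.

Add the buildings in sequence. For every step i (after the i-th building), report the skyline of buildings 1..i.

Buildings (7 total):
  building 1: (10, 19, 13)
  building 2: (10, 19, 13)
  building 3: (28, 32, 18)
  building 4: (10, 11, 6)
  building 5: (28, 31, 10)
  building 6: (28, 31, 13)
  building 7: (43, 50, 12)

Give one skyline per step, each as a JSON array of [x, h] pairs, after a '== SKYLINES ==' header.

== SKYLINES ==
[[10,13],[19,0]]
[[10,13],[19,0]]
[[10,13],[19,0],[28,18],[32,0]]
[[10,13],[19,0],[28,18],[32,0]]
[[10,13],[19,0],[28,18],[32,0]]
[[10,13],[19,0],[28,18],[32,0]]
[[10,13],[19,0],[28,18],[32,0],[43,12],[50,0]]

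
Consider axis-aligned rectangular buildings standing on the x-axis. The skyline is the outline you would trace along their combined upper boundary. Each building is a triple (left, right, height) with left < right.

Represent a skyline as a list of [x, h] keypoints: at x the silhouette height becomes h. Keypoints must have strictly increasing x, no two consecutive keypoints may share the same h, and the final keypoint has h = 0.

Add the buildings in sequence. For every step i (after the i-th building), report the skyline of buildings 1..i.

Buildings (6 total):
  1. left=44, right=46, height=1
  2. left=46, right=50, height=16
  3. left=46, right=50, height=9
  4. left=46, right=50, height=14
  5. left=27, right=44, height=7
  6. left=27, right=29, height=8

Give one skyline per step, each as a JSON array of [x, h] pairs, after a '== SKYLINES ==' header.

== SKYLINES ==
[[44,1],[46,0]]
[[44,1],[46,16],[50,0]]
[[44,1],[46,16],[50,0]]
[[44,1],[46,16],[50,0]]
[[27,7],[44,1],[46,16],[50,0]]
[[27,8],[29,7],[44,1],[46,16],[50,0]]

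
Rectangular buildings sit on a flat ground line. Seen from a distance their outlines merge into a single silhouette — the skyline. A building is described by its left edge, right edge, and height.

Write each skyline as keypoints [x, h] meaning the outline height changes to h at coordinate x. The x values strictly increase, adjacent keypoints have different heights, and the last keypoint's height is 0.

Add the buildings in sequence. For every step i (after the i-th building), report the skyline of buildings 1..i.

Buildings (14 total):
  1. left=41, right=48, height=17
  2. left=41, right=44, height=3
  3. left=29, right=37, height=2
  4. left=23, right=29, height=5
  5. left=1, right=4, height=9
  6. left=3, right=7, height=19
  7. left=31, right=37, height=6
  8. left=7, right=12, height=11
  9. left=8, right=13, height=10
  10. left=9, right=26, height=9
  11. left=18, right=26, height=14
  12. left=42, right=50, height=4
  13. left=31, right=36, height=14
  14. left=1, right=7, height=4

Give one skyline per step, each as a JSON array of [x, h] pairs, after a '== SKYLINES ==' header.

== SKYLINES ==
[[41,17],[48,0]]
[[41,17],[48,0]]
[[29,2],[37,0],[41,17],[48,0]]
[[23,5],[29,2],[37,0],[41,17],[48,0]]
[[1,9],[4,0],[23,5],[29,2],[37,0],[41,17],[48,0]]
[[1,9],[3,19],[7,0],[23,5],[29,2],[37,0],[41,17],[48,0]]
[[1,9],[3,19],[7,0],[23,5],[29,2],[31,6],[37,0],[41,17],[48,0]]
[[1,9],[3,19],[7,11],[12,0],[23,5],[29,2],[31,6],[37,0],[41,17],[48,0]]
[[1,9],[3,19],[7,11],[12,10],[13,0],[23,5],[29,2],[31,6],[37,0],[41,17],[48,0]]
[[1,9],[3,19],[7,11],[12,10],[13,9],[26,5],[29,2],[31,6],[37,0],[41,17],[48,0]]
[[1,9],[3,19],[7,11],[12,10],[13,9],[18,14],[26,5],[29,2],[31,6],[37,0],[41,17],[48,0]]
[[1,9],[3,19],[7,11],[12,10],[13,9],[18,14],[26,5],[29,2],[31,6],[37,0],[41,17],[48,4],[50,0]]
[[1,9],[3,19],[7,11],[12,10],[13,9],[18,14],[26,5],[29,2],[31,14],[36,6],[37,0],[41,17],[48,4],[50,0]]
[[1,9],[3,19],[7,11],[12,10],[13,9],[18,14],[26,5],[29,2],[31,14],[36,6],[37,0],[41,17],[48,4],[50,0]]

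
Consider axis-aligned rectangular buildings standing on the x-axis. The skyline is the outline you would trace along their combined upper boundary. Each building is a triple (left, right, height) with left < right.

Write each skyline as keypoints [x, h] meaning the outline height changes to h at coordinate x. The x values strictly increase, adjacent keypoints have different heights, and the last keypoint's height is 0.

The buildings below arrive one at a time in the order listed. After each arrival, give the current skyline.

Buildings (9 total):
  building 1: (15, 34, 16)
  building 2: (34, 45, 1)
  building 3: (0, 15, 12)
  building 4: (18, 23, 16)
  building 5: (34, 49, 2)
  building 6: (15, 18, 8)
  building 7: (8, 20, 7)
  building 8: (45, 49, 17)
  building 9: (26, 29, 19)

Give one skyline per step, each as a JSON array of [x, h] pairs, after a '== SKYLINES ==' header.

== SKYLINES ==
[[15,16],[34,0]]
[[15,16],[34,1],[45,0]]
[[0,12],[15,16],[34,1],[45,0]]
[[0,12],[15,16],[34,1],[45,0]]
[[0,12],[15,16],[34,2],[49,0]]
[[0,12],[15,16],[34,2],[49,0]]
[[0,12],[15,16],[34,2],[49,0]]
[[0,12],[15,16],[34,2],[45,17],[49,0]]
[[0,12],[15,16],[26,19],[29,16],[34,2],[45,17],[49,0]]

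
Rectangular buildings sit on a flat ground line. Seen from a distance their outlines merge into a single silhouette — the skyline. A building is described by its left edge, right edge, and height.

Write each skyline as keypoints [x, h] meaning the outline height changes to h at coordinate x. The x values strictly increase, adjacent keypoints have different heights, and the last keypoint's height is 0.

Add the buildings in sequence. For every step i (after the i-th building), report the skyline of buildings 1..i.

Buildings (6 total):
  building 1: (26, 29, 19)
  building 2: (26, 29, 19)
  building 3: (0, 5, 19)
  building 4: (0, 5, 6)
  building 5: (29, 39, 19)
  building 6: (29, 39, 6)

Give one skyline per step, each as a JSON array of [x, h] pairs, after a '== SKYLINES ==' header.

== SKYLINES ==
[[26,19],[29,0]]
[[26,19],[29,0]]
[[0,19],[5,0],[26,19],[29,0]]
[[0,19],[5,0],[26,19],[29,0]]
[[0,19],[5,0],[26,19],[39,0]]
[[0,19],[5,0],[26,19],[39,0]]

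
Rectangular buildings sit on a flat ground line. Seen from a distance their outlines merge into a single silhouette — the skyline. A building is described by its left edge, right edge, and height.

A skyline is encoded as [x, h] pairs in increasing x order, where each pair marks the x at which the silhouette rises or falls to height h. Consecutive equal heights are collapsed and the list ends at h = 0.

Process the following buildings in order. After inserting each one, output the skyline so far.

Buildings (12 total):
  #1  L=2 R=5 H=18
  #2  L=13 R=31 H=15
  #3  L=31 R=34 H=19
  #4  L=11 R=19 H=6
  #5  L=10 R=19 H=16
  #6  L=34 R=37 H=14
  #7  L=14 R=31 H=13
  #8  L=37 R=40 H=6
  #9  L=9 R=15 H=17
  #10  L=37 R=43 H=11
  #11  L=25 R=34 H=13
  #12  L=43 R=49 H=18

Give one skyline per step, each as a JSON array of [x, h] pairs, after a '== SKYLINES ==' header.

== SKYLINES ==
[[2,18],[5,0]]
[[2,18],[5,0],[13,15],[31,0]]
[[2,18],[5,0],[13,15],[31,19],[34,0]]
[[2,18],[5,0],[11,6],[13,15],[31,19],[34,0]]
[[2,18],[5,0],[10,16],[19,15],[31,19],[34,0]]
[[2,18],[5,0],[10,16],[19,15],[31,19],[34,14],[37,0]]
[[2,18],[5,0],[10,16],[19,15],[31,19],[34,14],[37,0]]
[[2,18],[5,0],[10,16],[19,15],[31,19],[34,14],[37,6],[40,0]]
[[2,18],[5,0],[9,17],[15,16],[19,15],[31,19],[34,14],[37,6],[40,0]]
[[2,18],[5,0],[9,17],[15,16],[19,15],[31,19],[34,14],[37,11],[43,0]]
[[2,18],[5,0],[9,17],[15,16],[19,15],[31,19],[34,14],[37,11],[43,0]]
[[2,18],[5,0],[9,17],[15,16],[19,15],[31,19],[34,14],[37,11],[43,18],[49,0]]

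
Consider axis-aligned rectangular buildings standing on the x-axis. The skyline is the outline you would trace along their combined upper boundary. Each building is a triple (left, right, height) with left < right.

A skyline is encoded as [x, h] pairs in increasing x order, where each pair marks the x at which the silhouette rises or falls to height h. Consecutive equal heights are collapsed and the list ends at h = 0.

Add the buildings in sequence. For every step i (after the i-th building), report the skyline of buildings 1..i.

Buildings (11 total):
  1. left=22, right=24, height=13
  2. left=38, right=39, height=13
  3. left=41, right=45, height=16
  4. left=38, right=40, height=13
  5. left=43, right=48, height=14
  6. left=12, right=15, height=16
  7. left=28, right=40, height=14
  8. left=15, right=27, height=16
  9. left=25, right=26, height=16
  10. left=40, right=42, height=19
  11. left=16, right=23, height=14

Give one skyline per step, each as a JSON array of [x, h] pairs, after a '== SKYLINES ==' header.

== SKYLINES ==
[[22,13],[24,0]]
[[22,13],[24,0],[38,13],[39,0]]
[[22,13],[24,0],[38,13],[39,0],[41,16],[45,0]]
[[22,13],[24,0],[38,13],[40,0],[41,16],[45,0]]
[[22,13],[24,0],[38,13],[40,0],[41,16],[45,14],[48,0]]
[[12,16],[15,0],[22,13],[24,0],[38,13],[40,0],[41,16],[45,14],[48,0]]
[[12,16],[15,0],[22,13],[24,0],[28,14],[40,0],[41,16],[45,14],[48,0]]
[[12,16],[27,0],[28,14],[40,0],[41,16],[45,14],[48,0]]
[[12,16],[27,0],[28,14],[40,0],[41,16],[45,14],[48,0]]
[[12,16],[27,0],[28,14],[40,19],[42,16],[45,14],[48,0]]
[[12,16],[27,0],[28,14],[40,19],[42,16],[45,14],[48,0]]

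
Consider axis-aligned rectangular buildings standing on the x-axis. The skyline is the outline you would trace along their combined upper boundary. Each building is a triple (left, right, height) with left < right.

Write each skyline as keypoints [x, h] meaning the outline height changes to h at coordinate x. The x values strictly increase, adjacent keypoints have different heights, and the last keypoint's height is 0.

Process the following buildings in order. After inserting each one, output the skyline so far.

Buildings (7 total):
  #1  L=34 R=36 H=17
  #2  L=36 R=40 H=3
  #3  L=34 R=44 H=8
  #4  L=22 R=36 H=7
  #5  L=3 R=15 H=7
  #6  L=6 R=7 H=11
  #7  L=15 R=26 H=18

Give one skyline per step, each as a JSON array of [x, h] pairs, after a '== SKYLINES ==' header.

== SKYLINES ==
[[34,17],[36,0]]
[[34,17],[36,3],[40,0]]
[[34,17],[36,8],[44,0]]
[[22,7],[34,17],[36,8],[44,0]]
[[3,7],[15,0],[22,7],[34,17],[36,8],[44,0]]
[[3,7],[6,11],[7,7],[15,0],[22,7],[34,17],[36,8],[44,0]]
[[3,7],[6,11],[7,7],[15,18],[26,7],[34,17],[36,8],[44,0]]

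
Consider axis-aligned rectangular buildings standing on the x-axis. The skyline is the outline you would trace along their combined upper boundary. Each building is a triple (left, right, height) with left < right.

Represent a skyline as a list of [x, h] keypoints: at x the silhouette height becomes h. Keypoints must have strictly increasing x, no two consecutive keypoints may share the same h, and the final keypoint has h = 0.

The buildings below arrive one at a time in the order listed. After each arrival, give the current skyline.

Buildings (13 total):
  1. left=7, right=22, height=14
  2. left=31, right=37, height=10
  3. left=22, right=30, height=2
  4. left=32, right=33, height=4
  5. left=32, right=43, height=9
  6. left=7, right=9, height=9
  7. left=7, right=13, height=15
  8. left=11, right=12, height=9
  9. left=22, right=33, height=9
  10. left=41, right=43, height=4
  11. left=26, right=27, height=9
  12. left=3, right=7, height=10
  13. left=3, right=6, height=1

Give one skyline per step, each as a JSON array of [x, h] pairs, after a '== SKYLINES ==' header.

== SKYLINES ==
[[7,14],[22,0]]
[[7,14],[22,0],[31,10],[37,0]]
[[7,14],[22,2],[30,0],[31,10],[37,0]]
[[7,14],[22,2],[30,0],[31,10],[37,0]]
[[7,14],[22,2],[30,0],[31,10],[37,9],[43,0]]
[[7,14],[22,2],[30,0],[31,10],[37,9],[43,0]]
[[7,15],[13,14],[22,2],[30,0],[31,10],[37,9],[43,0]]
[[7,15],[13,14],[22,2],[30,0],[31,10],[37,9],[43,0]]
[[7,15],[13,14],[22,9],[31,10],[37,9],[43,0]]
[[7,15],[13,14],[22,9],[31,10],[37,9],[43,0]]
[[7,15],[13,14],[22,9],[31,10],[37,9],[43,0]]
[[3,10],[7,15],[13,14],[22,9],[31,10],[37,9],[43,0]]
[[3,10],[7,15],[13,14],[22,9],[31,10],[37,9],[43,0]]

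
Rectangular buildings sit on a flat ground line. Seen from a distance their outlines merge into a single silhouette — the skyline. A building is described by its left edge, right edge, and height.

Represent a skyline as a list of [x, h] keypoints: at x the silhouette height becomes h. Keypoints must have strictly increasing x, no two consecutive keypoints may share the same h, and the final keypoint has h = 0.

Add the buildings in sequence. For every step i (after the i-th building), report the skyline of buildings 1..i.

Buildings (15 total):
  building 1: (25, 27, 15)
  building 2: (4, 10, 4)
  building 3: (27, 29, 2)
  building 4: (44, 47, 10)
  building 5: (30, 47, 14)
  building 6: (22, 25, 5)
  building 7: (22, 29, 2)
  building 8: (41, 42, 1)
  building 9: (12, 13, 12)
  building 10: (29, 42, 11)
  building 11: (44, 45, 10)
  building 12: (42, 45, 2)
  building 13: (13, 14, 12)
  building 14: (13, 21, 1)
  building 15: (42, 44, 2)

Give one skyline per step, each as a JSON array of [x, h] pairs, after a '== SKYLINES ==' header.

== SKYLINES ==
[[25,15],[27,0]]
[[4,4],[10,0],[25,15],[27,0]]
[[4,4],[10,0],[25,15],[27,2],[29,0]]
[[4,4],[10,0],[25,15],[27,2],[29,0],[44,10],[47,0]]
[[4,4],[10,0],[25,15],[27,2],[29,0],[30,14],[47,0]]
[[4,4],[10,0],[22,5],[25,15],[27,2],[29,0],[30,14],[47,0]]
[[4,4],[10,0],[22,5],[25,15],[27,2],[29,0],[30,14],[47,0]]
[[4,4],[10,0],[22,5],[25,15],[27,2],[29,0],[30,14],[47,0]]
[[4,4],[10,0],[12,12],[13,0],[22,5],[25,15],[27,2],[29,0],[30,14],[47,0]]
[[4,4],[10,0],[12,12],[13,0],[22,5],[25,15],[27,2],[29,11],[30,14],[47,0]]
[[4,4],[10,0],[12,12],[13,0],[22,5],[25,15],[27,2],[29,11],[30,14],[47,0]]
[[4,4],[10,0],[12,12],[13,0],[22,5],[25,15],[27,2],[29,11],[30,14],[47,0]]
[[4,4],[10,0],[12,12],[14,0],[22,5],[25,15],[27,2],[29,11],[30,14],[47,0]]
[[4,4],[10,0],[12,12],[14,1],[21,0],[22,5],[25,15],[27,2],[29,11],[30,14],[47,0]]
[[4,4],[10,0],[12,12],[14,1],[21,0],[22,5],[25,15],[27,2],[29,11],[30,14],[47,0]]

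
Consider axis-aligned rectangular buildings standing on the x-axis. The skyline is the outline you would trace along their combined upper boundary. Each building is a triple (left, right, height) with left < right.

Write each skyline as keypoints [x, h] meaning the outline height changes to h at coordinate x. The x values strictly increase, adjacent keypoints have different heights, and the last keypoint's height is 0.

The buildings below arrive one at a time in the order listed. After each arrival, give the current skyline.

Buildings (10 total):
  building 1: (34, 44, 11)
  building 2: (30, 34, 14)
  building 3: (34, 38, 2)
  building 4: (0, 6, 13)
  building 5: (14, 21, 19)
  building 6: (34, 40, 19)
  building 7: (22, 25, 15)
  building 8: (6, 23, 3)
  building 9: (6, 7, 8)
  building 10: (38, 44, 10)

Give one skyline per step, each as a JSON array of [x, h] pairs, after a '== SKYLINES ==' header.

== SKYLINES ==
[[34,11],[44,0]]
[[30,14],[34,11],[44,0]]
[[30,14],[34,11],[44,0]]
[[0,13],[6,0],[30,14],[34,11],[44,0]]
[[0,13],[6,0],[14,19],[21,0],[30,14],[34,11],[44,0]]
[[0,13],[6,0],[14,19],[21,0],[30,14],[34,19],[40,11],[44,0]]
[[0,13],[6,0],[14,19],[21,0],[22,15],[25,0],[30,14],[34,19],[40,11],[44,0]]
[[0,13],[6,3],[14,19],[21,3],[22,15],[25,0],[30,14],[34,19],[40,11],[44,0]]
[[0,13],[6,8],[7,3],[14,19],[21,3],[22,15],[25,0],[30,14],[34,19],[40,11],[44,0]]
[[0,13],[6,8],[7,3],[14,19],[21,3],[22,15],[25,0],[30,14],[34,19],[40,11],[44,0]]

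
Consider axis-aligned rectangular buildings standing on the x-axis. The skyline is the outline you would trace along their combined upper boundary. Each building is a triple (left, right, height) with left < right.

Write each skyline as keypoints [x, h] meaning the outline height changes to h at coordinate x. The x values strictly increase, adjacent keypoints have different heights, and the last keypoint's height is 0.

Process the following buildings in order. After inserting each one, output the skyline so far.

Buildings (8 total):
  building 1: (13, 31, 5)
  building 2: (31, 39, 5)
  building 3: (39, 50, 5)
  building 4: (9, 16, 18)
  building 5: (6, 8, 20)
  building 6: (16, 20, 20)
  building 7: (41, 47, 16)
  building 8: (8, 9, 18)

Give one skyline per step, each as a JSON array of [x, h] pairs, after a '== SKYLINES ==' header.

== SKYLINES ==
[[13,5],[31,0]]
[[13,5],[39,0]]
[[13,5],[50,0]]
[[9,18],[16,5],[50,0]]
[[6,20],[8,0],[9,18],[16,5],[50,0]]
[[6,20],[8,0],[9,18],[16,20],[20,5],[50,0]]
[[6,20],[8,0],[9,18],[16,20],[20,5],[41,16],[47,5],[50,0]]
[[6,20],[8,18],[16,20],[20,5],[41,16],[47,5],[50,0]]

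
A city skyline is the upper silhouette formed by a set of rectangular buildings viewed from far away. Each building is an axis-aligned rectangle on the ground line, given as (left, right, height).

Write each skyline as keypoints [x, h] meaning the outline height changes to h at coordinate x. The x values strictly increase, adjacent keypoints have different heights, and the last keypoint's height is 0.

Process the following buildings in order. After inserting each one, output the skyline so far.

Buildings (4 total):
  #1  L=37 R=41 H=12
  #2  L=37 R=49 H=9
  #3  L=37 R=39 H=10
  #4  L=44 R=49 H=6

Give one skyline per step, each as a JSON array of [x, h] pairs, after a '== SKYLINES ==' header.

== SKYLINES ==
[[37,12],[41,0]]
[[37,12],[41,9],[49,0]]
[[37,12],[41,9],[49,0]]
[[37,12],[41,9],[49,0]]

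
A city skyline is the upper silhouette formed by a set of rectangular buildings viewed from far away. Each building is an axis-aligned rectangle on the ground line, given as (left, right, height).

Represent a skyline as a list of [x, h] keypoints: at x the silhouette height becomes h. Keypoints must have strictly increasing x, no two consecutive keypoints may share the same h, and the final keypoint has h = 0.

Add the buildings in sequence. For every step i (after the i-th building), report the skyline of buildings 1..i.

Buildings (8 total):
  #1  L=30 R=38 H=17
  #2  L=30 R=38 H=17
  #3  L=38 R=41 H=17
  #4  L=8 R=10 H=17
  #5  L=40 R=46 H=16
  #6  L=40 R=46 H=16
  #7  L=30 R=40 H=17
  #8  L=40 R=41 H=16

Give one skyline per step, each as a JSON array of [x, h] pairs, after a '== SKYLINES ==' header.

== SKYLINES ==
[[30,17],[38,0]]
[[30,17],[38,0]]
[[30,17],[41,0]]
[[8,17],[10,0],[30,17],[41,0]]
[[8,17],[10,0],[30,17],[41,16],[46,0]]
[[8,17],[10,0],[30,17],[41,16],[46,0]]
[[8,17],[10,0],[30,17],[41,16],[46,0]]
[[8,17],[10,0],[30,17],[41,16],[46,0]]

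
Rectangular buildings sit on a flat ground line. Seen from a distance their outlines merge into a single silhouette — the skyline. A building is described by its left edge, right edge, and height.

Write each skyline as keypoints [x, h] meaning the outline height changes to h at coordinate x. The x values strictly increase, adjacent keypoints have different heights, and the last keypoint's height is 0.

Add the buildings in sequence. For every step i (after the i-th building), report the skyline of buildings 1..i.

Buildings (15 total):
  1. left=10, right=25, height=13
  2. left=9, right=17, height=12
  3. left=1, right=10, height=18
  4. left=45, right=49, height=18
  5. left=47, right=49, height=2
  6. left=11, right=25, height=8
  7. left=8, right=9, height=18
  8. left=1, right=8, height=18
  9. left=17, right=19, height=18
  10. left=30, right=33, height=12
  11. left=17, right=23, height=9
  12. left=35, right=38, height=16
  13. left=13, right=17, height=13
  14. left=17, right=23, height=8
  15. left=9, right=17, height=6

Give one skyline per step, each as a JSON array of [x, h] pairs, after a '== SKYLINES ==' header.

== SKYLINES ==
[[10,13],[25,0]]
[[9,12],[10,13],[25,0]]
[[1,18],[10,13],[25,0]]
[[1,18],[10,13],[25,0],[45,18],[49,0]]
[[1,18],[10,13],[25,0],[45,18],[49,0]]
[[1,18],[10,13],[25,0],[45,18],[49,0]]
[[1,18],[10,13],[25,0],[45,18],[49,0]]
[[1,18],[10,13],[25,0],[45,18],[49,0]]
[[1,18],[10,13],[17,18],[19,13],[25,0],[45,18],[49,0]]
[[1,18],[10,13],[17,18],[19,13],[25,0],[30,12],[33,0],[45,18],[49,0]]
[[1,18],[10,13],[17,18],[19,13],[25,0],[30,12],[33,0],[45,18],[49,0]]
[[1,18],[10,13],[17,18],[19,13],[25,0],[30,12],[33,0],[35,16],[38,0],[45,18],[49,0]]
[[1,18],[10,13],[17,18],[19,13],[25,0],[30,12],[33,0],[35,16],[38,0],[45,18],[49,0]]
[[1,18],[10,13],[17,18],[19,13],[25,0],[30,12],[33,0],[35,16],[38,0],[45,18],[49,0]]
[[1,18],[10,13],[17,18],[19,13],[25,0],[30,12],[33,0],[35,16],[38,0],[45,18],[49,0]]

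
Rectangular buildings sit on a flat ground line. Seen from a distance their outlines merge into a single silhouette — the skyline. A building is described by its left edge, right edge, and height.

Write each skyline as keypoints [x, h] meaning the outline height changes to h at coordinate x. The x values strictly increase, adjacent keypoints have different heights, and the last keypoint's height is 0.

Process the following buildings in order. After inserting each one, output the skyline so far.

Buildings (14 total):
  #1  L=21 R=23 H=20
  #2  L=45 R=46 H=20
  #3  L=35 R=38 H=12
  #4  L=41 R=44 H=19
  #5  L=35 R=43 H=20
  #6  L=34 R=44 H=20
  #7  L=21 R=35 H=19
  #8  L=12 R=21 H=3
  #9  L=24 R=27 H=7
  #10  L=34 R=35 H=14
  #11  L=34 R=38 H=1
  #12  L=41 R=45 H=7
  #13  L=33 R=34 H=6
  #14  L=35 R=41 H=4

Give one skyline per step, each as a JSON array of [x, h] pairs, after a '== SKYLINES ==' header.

== SKYLINES ==
[[21,20],[23,0]]
[[21,20],[23,0],[45,20],[46,0]]
[[21,20],[23,0],[35,12],[38,0],[45,20],[46,0]]
[[21,20],[23,0],[35,12],[38,0],[41,19],[44,0],[45,20],[46,0]]
[[21,20],[23,0],[35,20],[43,19],[44,0],[45,20],[46,0]]
[[21,20],[23,0],[34,20],[44,0],[45,20],[46,0]]
[[21,20],[23,19],[34,20],[44,0],[45,20],[46,0]]
[[12,3],[21,20],[23,19],[34,20],[44,0],[45,20],[46,0]]
[[12,3],[21,20],[23,19],[34,20],[44,0],[45,20],[46,0]]
[[12,3],[21,20],[23,19],[34,20],[44,0],[45,20],[46,0]]
[[12,3],[21,20],[23,19],[34,20],[44,0],[45,20],[46,0]]
[[12,3],[21,20],[23,19],[34,20],[44,7],[45,20],[46,0]]
[[12,3],[21,20],[23,19],[34,20],[44,7],[45,20],[46,0]]
[[12,3],[21,20],[23,19],[34,20],[44,7],[45,20],[46,0]]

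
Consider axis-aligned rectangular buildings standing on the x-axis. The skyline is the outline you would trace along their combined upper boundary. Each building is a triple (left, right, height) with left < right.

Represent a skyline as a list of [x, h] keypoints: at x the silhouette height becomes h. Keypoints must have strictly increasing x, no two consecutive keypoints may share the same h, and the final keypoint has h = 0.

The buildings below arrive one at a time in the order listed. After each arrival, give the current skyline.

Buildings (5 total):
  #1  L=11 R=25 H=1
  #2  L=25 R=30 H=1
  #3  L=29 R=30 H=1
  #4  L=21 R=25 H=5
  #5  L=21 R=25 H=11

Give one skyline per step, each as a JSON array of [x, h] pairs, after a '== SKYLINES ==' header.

== SKYLINES ==
[[11,1],[25,0]]
[[11,1],[30,0]]
[[11,1],[30,0]]
[[11,1],[21,5],[25,1],[30,0]]
[[11,1],[21,11],[25,1],[30,0]]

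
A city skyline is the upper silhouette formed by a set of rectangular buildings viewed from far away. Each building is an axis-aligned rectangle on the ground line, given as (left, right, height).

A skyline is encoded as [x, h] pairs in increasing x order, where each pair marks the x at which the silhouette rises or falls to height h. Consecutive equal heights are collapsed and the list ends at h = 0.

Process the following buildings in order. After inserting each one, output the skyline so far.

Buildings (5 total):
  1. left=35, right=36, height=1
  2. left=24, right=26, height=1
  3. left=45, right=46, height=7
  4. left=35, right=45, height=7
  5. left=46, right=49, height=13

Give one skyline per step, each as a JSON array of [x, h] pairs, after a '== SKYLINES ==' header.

== SKYLINES ==
[[35,1],[36,0]]
[[24,1],[26,0],[35,1],[36,0]]
[[24,1],[26,0],[35,1],[36,0],[45,7],[46,0]]
[[24,1],[26,0],[35,7],[46,0]]
[[24,1],[26,0],[35,7],[46,13],[49,0]]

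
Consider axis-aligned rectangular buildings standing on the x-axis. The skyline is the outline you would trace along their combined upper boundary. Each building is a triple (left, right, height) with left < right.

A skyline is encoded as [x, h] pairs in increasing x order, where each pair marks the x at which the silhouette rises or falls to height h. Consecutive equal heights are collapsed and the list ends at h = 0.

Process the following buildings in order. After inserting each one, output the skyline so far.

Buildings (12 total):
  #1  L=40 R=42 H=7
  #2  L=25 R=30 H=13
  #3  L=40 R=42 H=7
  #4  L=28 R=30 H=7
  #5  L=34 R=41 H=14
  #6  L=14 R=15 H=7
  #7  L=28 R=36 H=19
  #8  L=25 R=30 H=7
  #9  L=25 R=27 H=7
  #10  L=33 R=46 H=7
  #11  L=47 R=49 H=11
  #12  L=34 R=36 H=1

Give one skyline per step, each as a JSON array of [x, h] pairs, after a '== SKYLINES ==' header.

== SKYLINES ==
[[40,7],[42,0]]
[[25,13],[30,0],[40,7],[42,0]]
[[25,13],[30,0],[40,7],[42,0]]
[[25,13],[30,0],[40,7],[42,0]]
[[25,13],[30,0],[34,14],[41,7],[42,0]]
[[14,7],[15,0],[25,13],[30,0],[34,14],[41,7],[42,0]]
[[14,7],[15,0],[25,13],[28,19],[36,14],[41,7],[42,0]]
[[14,7],[15,0],[25,13],[28,19],[36,14],[41,7],[42,0]]
[[14,7],[15,0],[25,13],[28,19],[36,14],[41,7],[42,0]]
[[14,7],[15,0],[25,13],[28,19],[36,14],[41,7],[46,0]]
[[14,7],[15,0],[25,13],[28,19],[36,14],[41,7],[46,0],[47,11],[49,0]]
[[14,7],[15,0],[25,13],[28,19],[36,14],[41,7],[46,0],[47,11],[49,0]]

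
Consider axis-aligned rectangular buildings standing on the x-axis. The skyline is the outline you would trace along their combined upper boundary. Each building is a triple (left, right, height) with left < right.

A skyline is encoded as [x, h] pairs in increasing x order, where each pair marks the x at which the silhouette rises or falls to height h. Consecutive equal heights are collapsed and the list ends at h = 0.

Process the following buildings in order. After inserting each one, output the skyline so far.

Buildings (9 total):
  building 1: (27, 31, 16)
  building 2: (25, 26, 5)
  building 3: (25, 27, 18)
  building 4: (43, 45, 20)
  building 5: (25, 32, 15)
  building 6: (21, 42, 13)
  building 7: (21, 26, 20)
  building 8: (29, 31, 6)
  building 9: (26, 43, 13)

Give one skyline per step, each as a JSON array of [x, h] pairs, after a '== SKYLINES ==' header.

== SKYLINES ==
[[27,16],[31,0]]
[[25,5],[26,0],[27,16],[31,0]]
[[25,18],[27,16],[31,0]]
[[25,18],[27,16],[31,0],[43,20],[45,0]]
[[25,18],[27,16],[31,15],[32,0],[43,20],[45,0]]
[[21,13],[25,18],[27,16],[31,15],[32,13],[42,0],[43,20],[45,0]]
[[21,20],[26,18],[27,16],[31,15],[32,13],[42,0],[43,20],[45,0]]
[[21,20],[26,18],[27,16],[31,15],[32,13],[42,0],[43,20],[45,0]]
[[21,20],[26,18],[27,16],[31,15],[32,13],[43,20],[45,0]]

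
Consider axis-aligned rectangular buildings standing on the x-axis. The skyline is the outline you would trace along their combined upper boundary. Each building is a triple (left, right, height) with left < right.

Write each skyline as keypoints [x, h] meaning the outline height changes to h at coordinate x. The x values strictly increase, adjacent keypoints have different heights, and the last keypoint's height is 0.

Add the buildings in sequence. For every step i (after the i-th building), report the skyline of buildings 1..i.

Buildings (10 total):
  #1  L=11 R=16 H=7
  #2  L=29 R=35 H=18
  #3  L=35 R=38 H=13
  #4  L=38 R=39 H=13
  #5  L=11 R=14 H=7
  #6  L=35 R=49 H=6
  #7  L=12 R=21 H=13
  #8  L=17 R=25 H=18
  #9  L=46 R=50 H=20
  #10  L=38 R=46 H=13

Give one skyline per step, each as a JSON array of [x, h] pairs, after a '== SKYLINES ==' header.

== SKYLINES ==
[[11,7],[16,0]]
[[11,7],[16,0],[29,18],[35,0]]
[[11,7],[16,0],[29,18],[35,13],[38,0]]
[[11,7],[16,0],[29,18],[35,13],[39,0]]
[[11,7],[16,0],[29,18],[35,13],[39,0]]
[[11,7],[16,0],[29,18],[35,13],[39,6],[49,0]]
[[11,7],[12,13],[21,0],[29,18],[35,13],[39,6],[49,0]]
[[11,7],[12,13],[17,18],[25,0],[29,18],[35,13],[39,6],[49,0]]
[[11,7],[12,13],[17,18],[25,0],[29,18],[35,13],[39,6],[46,20],[50,0]]
[[11,7],[12,13],[17,18],[25,0],[29,18],[35,13],[46,20],[50,0]]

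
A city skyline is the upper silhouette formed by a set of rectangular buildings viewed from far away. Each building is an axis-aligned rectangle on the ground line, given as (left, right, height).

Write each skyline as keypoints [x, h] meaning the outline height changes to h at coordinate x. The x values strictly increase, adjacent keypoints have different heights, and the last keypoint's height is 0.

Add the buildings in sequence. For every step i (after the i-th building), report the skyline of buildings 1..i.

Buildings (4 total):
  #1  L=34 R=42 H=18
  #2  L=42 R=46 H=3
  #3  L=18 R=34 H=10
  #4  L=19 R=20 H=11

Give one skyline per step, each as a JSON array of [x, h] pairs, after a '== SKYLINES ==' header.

== SKYLINES ==
[[34,18],[42,0]]
[[34,18],[42,3],[46,0]]
[[18,10],[34,18],[42,3],[46,0]]
[[18,10],[19,11],[20,10],[34,18],[42,3],[46,0]]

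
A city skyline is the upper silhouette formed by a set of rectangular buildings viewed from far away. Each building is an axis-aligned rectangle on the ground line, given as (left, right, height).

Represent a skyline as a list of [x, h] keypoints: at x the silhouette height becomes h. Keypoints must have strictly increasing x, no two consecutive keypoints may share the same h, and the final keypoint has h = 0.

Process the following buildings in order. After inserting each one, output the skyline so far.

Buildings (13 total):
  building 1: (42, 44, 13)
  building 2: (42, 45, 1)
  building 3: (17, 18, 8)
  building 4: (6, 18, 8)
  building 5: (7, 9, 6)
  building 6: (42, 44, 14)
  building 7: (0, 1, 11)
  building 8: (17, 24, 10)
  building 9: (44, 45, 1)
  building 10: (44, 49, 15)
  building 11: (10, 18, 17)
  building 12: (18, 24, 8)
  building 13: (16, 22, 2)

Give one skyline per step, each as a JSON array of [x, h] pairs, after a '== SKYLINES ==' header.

== SKYLINES ==
[[42,13],[44,0]]
[[42,13],[44,1],[45,0]]
[[17,8],[18,0],[42,13],[44,1],[45,0]]
[[6,8],[18,0],[42,13],[44,1],[45,0]]
[[6,8],[18,0],[42,13],[44,1],[45,0]]
[[6,8],[18,0],[42,14],[44,1],[45,0]]
[[0,11],[1,0],[6,8],[18,0],[42,14],[44,1],[45,0]]
[[0,11],[1,0],[6,8],[17,10],[24,0],[42,14],[44,1],[45,0]]
[[0,11],[1,0],[6,8],[17,10],[24,0],[42,14],[44,1],[45,0]]
[[0,11],[1,0],[6,8],[17,10],[24,0],[42,14],[44,15],[49,0]]
[[0,11],[1,0],[6,8],[10,17],[18,10],[24,0],[42,14],[44,15],[49,0]]
[[0,11],[1,0],[6,8],[10,17],[18,10],[24,0],[42,14],[44,15],[49,0]]
[[0,11],[1,0],[6,8],[10,17],[18,10],[24,0],[42,14],[44,15],[49,0]]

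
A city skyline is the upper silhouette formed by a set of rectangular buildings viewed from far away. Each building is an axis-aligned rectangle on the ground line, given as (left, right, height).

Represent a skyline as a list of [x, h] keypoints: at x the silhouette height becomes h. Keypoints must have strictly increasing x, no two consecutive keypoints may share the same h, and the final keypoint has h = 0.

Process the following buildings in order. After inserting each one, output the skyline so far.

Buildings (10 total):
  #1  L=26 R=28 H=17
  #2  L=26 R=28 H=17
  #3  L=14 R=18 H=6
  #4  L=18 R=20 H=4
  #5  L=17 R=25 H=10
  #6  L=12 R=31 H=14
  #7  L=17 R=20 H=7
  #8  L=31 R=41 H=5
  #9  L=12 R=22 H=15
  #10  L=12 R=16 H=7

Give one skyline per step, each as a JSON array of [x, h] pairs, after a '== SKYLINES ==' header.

== SKYLINES ==
[[26,17],[28,0]]
[[26,17],[28,0]]
[[14,6],[18,0],[26,17],[28,0]]
[[14,6],[18,4],[20,0],[26,17],[28,0]]
[[14,6],[17,10],[25,0],[26,17],[28,0]]
[[12,14],[26,17],[28,14],[31,0]]
[[12,14],[26,17],[28,14],[31,0]]
[[12,14],[26,17],[28,14],[31,5],[41,0]]
[[12,15],[22,14],[26,17],[28,14],[31,5],[41,0]]
[[12,15],[22,14],[26,17],[28,14],[31,5],[41,0]]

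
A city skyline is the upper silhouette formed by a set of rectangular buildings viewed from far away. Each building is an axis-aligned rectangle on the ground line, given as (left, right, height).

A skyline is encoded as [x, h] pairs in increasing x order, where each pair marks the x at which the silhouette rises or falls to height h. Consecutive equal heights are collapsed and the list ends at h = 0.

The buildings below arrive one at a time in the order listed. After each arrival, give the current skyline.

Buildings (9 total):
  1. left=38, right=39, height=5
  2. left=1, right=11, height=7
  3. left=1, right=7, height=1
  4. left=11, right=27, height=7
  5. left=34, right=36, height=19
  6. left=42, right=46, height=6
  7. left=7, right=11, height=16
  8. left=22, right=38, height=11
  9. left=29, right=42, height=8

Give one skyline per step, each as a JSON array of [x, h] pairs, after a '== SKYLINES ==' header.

== SKYLINES ==
[[38,5],[39,0]]
[[1,7],[11,0],[38,5],[39,0]]
[[1,7],[11,0],[38,5],[39,0]]
[[1,7],[27,0],[38,5],[39,0]]
[[1,7],[27,0],[34,19],[36,0],[38,5],[39,0]]
[[1,7],[27,0],[34,19],[36,0],[38,5],[39,0],[42,6],[46,0]]
[[1,7],[7,16],[11,7],[27,0],[34,19],[36,0],[38,5],[39,0],[42,6],[46,0]]
[[1,7],[7,16],[11,7],[22,11],[34,19],[36,11],[38,5],[39,0],[42,6],[46,0]]
[[1,7],[7,16],[11,7],[22,11],[34,19],[36,11],[38,8],[42,6],[46,0]]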